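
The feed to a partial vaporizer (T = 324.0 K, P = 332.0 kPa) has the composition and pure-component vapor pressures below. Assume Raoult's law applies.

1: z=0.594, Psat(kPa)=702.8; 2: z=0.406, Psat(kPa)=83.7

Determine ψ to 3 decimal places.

ψ = 0.431

Raoult's law: Kᵢ = Pᵢˢᵃᵗ/P = Pᵢˢᵃᵗ/332.0.
  K_1 = 702.8/332.0 = 2.11687, K_2 = 83.7/332.0 = 0.25211
Material balance + equilibrium reduce to Σ zᵢ(Kᵢ−1)/(1+ψ(Kᵢ−1)) = 0.
Feasibility: ΣzᵢKᵢ = 1.360, Σzᵢ/Kᵢ = 1.891 — both > 1, two phases present.
Binary case is linear: z₁(K₁−1)(1+ψ(K₂−1)) + z₂(K₂−1)(1+ψ(K₁−1)) = 0
⇒ ψ = [z₁(K₁−1)+z₂(K₂−1)] / [−(K₁−1)(K₂−1)] = 0.3598/0.8353 = 0.431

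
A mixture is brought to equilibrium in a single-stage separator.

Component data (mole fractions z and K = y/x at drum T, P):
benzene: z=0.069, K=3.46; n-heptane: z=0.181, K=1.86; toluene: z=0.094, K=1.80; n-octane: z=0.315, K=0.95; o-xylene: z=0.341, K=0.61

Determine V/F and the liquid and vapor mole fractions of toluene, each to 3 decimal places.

Material balance + equilibrium reduce to Σ zᵢ(Kᵢ−1)/(1+V/F(Kᵢ−1)) = 0.
Feasibility: ΣzᵢKᵢ = 1.252, Σzᵢ/Kᵢ = 1.060 — both > 1, two phases present.
Newton–Raphson from V/F = 0.65:
  V/F = 0.650: g = 0.0202, g' = -0.237 → V/F = 0.735
  V/F = 0.735: g = 0.0003, g' = -0.230 → V/F = 0.737
Converged at V/F = 0.737.
Compositions from xᵢ = zᵢ/(1+V/F(Kᵢ−1)), yᵢ = Kᵢxᵢ:
  benzene: x = 0.025, y = 0.085
  n-heptane: x = 0.111, y = 0.206
  toluene: x = 0.059, y = 0.106
  n-octane: x = 0.327, y = 0.311
  o-xylene: x = 0.478, y = 0.292

V/F = 0.737, x_toluene = 0.059, y_toluene = 0.106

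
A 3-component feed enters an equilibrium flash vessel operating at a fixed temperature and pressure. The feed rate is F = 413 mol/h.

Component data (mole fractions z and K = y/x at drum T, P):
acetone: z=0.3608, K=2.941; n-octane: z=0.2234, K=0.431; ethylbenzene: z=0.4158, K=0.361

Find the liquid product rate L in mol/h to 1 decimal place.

Let ψ = V/F and solve Σ zᵢ(Kᵢ−1)/(1+ψ(Kᵢ−1)) = 0.
g(0) = ΣzᵢKᵢ − 1 = 0.3075 and g(1) = 1 − Σzᵢ/Kᵢ = -0.7928, so a root lies in (0, 1).
Iterate (Newton) starting at ψ = 0.5:
  ψ = 0.5000: g = -0.21270, g' = -0.8580 → ψ = 0.2521
  ψ = 0.2521: g = 0.00511, g' = -0.9527 → ψ = 0.2575
Converged at ψ = 0.2575.
Then V = ψ·F = 0.2575·413 = 106.3 mol/h and L = F − V = 306.7 mol/h.

L = 306.7 mol/h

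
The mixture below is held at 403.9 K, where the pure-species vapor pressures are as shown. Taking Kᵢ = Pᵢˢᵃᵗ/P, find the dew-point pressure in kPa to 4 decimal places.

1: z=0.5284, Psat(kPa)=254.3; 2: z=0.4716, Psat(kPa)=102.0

Pdew = 149.2228 kPa

At the dew point ψ → 1, so Σzᵢ/Kᵢ = 1 with Kᵢ = Pᵢˢᵃᵗ/P ⇒ 1/P = Σzᵢ/Pᵢˢᵃᵗ.
1/P = 0.5284/254.3 + 0.4716/102.0 = 0.0067014 ⇒ P = 149.2228 kPa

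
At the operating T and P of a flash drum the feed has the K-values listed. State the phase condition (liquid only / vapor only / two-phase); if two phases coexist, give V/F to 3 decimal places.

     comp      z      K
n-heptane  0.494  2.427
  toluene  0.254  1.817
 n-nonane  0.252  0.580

vapor only

ΣzᵢKᵢ = 1.807; Σzᵢ/Kᵢ = 0.778.
Since Σzᵢ/Kᵢ < 1 the mixture is above its dew point — single vapor phase.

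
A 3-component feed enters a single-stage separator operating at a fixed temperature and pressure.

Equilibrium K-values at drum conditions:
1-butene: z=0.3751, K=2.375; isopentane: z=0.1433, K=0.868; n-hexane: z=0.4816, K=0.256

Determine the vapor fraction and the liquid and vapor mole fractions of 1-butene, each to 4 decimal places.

ψ = 0.1560, x_1-butene = 0.3089, y_1-butene = 0.7335

Rachford–Rice: g(ψ) = Σ zᵢ(Kᵢ−1)/(1+ψ(Kᵢ−1)) = 0.
Check two-phase: ΣzᵢKᵢ = 1.1385 > 1 and Σzᵢ/Kᵢ = 2.2043 > 1, so g(0) = 0.1385 > 0 and g(1) = -1.2043 < 0.
Newton iteration, ψ⁰ = 0.65:
  ψ = 0.6500: g = -0.44220, g' = -1.2004 → ψ = 0.2816
  ψ = 0.2816: g = -0.10114, g' = -0.7978 → ψ = 0.1549
  ψ = 0.1549: g = 0.00094, g' = -0.8252 → ψ = 0.1560
Converged at ψ = 0.1560.
Compositions from xᵢ = zᵢ/(1+ψ(Kᵢ−1)), yᵢ = Kᵢxᵢ:
  1-butene: x = 0.3089, y = 0.7335
  isopentane: x = 0.1463, y = 0.1270
  n-hexane: x = 0.5448, y = 0.1395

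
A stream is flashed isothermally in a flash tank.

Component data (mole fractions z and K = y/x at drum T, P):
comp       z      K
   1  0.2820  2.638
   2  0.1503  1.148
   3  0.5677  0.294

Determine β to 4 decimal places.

Rachford–Rice: g(β) = Σ zᵢ(Kᵢ−1)/(1+β(Kᵢ−1)) = 0.
Feasibility: ΣzᵢKᵢ = 1.0834, Σzᵢ/Kᵢ = 2.1688 — both > 1, two phases present.
Iterate (Newton) starting at β = 0.57:
  β = 0.5700: g = -0.41130, g' = -0.9975 → β = 0.1577
  β = 0.1577: g = -0.06217, g' = -0.8393 → β = 0.0836
  β = 0.0836: g = 0.00230, g' = -0.9081 → β = 0.0862
Converged at β = 0.0862.

β = 0.0862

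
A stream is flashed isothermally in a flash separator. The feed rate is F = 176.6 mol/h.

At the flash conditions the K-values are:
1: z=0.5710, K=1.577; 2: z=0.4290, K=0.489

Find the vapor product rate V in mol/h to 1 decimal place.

Rachford–Rice: g(V/F) = Σ zᵢ(Kᵢ−1)/(1+V/F(Kᵢ−1)) = 0.
Feasibility: ΣzᵢKᵢ = 1.1102, Σzᵢ/Kᵢ = 1.2394 — both > 1, two phases present.
Binary case is linear: z₁(K₁−1)(1+V/F(K₂−1)) + z₂(K₂−1)(1+V/F(K₁−1)) = 0
⇒ V/F = [z₁(K₁−1)+z₂(K₂−1)] / [−(K₁−1)(K₂−1)] = 0.11025/0.29485 = 0.3739
Then V = V/F·F = 0.3739·176.6 = 66.0 mol/h and L = F − V = 110.6 mol/h.

V = 66.0 mol/h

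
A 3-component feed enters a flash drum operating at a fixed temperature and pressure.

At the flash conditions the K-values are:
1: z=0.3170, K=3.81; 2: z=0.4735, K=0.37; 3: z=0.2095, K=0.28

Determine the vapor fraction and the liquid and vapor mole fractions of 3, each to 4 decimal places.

ψ = 0.2386, x_3 = 0.2530, y_3 = 0.0708

Newton iteration, ψ⁰ = 0.5:
  ψ = 0.5000: g = -0.30079, g' = -1.0984 → ψ = 0.2262
  ψ = 0.2262: g = 0.01659, g' = -1.3463 → ψ = 0.2385
  ψ = 0.2385: g = 0.00019, g' = -1.3159 → ψ = 0.2386
Converged at ψ = 0.2386.
Compositions from xᵢ = zᵢ/(1+ψ(Kᵢ−1)), yᵢ = Kᵢxᵢ:
  1: x = 0.1898, y = 0.7230
  2: x = 0.5573, y = 0.2062
  3: x = 0.2530, y = 0.0708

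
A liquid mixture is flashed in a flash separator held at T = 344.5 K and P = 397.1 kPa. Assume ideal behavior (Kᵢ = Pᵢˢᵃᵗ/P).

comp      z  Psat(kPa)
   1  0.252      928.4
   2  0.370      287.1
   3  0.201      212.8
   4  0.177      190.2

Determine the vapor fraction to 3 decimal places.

Raoult's law: Kᵢ = Pᵢˢᵃᵗ/P = Pᵢˢᵃᵗ/397.1.
  K_1 = 928.4/397.1 = 2.33795, K_2 = 287.1/397.1 = 0.72299, K_3 = 212.8/397.1 = 0.53589, K_4 = 190.2/397.1 = 0.47897
Rachford–Rice: g(ψ) = Σ zᵢ(Kᵢ−1)/(1+ψ(Kᵢ−1)) = 0.
Feasibility: ΣzᵢKᵢ = 1.049, Σzᵢ/Kᵢ = 1.364 — both > 1, two phases present.
Newton iteration, ψ⁰ = 0.5:
  ψ = 0.500: g = -0.1631, g' = -0.361 → ψ = 0.049
  ψ = 0.049: g = 0.0226, g' = -0.523 → ψ = 0.092
  ψ = 0.092: g = 0.0008, g' = -0.488 → ψ = 0.093
Converged at ψ = 0.093.

ψ = 0.093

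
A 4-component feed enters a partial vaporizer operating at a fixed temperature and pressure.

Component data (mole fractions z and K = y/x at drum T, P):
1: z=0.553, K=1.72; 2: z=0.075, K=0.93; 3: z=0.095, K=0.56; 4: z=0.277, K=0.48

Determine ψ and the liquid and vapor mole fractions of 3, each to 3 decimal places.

ψ = 0.619, x_3 = 0.131, y_3 = 0.073

Let ψ = V/F and solve Σ zᵢ(Kᵢ−1)/(1+ψ(Kᵢ−1)) = 0.
g(0) = ΣzᵢKᵢ − 1 = 0.207 and g(1) = 1 − Σzᵢ/Kᵢ = -0.149, so a root lies in (0, 1).
Newton iteration, ψ⁰ = 0.59:
  ψ = 0.590: g = 0.0097, g' = -0.331 → ψ = 0.619
Converged at ψ = 0.619.
Compositions from xᵢ = zᵢ/(1+ψ(Kᵢ−1)), yᵢ = Kᵢxᵢ:
  1: x = 0.382, y = 0.658
  2: x = 0.078, y = 0.073
  3: x = 0.131, y = 0.073
  4: x = 0.409, y = 0.196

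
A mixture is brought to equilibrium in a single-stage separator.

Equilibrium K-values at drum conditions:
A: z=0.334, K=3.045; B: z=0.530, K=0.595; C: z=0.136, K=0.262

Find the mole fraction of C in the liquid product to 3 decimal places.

x_C = 0.187

Iterate (Newton) starting at ψ = 0.58:
  ψ = 0.580: g = -0.1436, g' = -0.667 → ψ = 0.365
  ψ = 0.365: g = 0.0020, g' = -0.717 → ψ = 0.368
Converged at ψ = 0.368.
Compositions from xᵢ = zᵢ/(1+ψ(Kᵢ−1)), yᵢ = Kᵢxᵢ:
  A: x = 0.191, y = 0.581
  B: x = 0.623, y = 0.371
  C: x = 0.187, y = 0.049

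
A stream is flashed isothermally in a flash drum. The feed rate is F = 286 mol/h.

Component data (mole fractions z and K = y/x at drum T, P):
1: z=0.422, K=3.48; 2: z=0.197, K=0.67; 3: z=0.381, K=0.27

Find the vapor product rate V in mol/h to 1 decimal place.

V = 129.8 mol/h

Material balance + equilibrium reduce to Σ zᵢ(Kᵢ−1)/(1+ψ(Kᵢ−1)) = 0.
Check two-phase: ΣzᵢKᵢ = 1.703 > 1 and Σzᵢ/Kᵢ = 1.826 > 1, so g(0) = 0.703 > 0 and g(1) = -0.826 < 0.
Iterate (Newton) starting at ψ = 0.34:
  ψ = 0.340: g = 0.1246, g' = -1.150 → ψ = 0.448
  ψ = 0.448: g = 0.0058, g' = -1.060 → ψ = 0.454
Converged at ψ = 0.454.
Then V = ψ·F = 0.4538·286 = 129.8 mol/h and L = F − V = 156.2 mol/h.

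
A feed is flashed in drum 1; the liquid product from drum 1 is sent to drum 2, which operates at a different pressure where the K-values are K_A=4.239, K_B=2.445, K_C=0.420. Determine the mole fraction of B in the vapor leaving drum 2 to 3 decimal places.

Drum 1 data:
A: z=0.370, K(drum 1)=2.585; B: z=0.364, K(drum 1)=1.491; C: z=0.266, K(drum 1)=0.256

y_B (drum 2) = 0.388

Drum 1:
Let ψ₁ = V/F and solve Σ zᵢ(Kᵢ−1)/(1+ψ₁(Kᵢ−1)) = 0.
Check two-phase: ΣzᵢKᵢ = 1.567 > 1 and Σzᵢ/Kᵢ = 1.426 > 1, so g(0) = 0.567 > 0 and g(1) = -0.426 < 0.
Newton iteration, ψ₁⁰ = 0.54:
  ψ₁ = 0.540: g = 0.1265, g' = -0.736 → ψ₁ = 0.712
  ψ₁ = 0.712: g = -0.0127, g' = -0.919 → ψ₁ = 0.698
Converged at ψ₁ = 0.698.
Drum-1 compositions:
  A: x = 0.176, y = 0.454
  B: x = 0.271, y = 0.404
  C: x = 0.553, y = 0.142
Drum-2 feed = drum-1 liquid: z₂ = (0.1757, 0.2711, 0.5532).
Drum 2:
Newton iteration, ψ₂⁰ = 0.5:
  ψ₂ = 0.500: g = -0.0072, g' = -0.829 → ψ₂ = 0.491
Converged at ψ₂ = 0.491.
  A: x = 0.068, y = 0.287
  B: x = 0.159, y = 0.388
  C: x = 0.774, y = 0.325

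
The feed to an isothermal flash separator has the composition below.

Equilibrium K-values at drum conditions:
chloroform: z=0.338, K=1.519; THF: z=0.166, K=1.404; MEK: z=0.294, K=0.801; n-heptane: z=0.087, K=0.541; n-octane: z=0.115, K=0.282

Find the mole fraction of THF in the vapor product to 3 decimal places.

Rachford–Rice: g(β) = Σ zᵢ(Kᵢ−1)/(1+β(Kᵢ−1)) = 0.
Check two-phase: ΣzᵢKᵢ = 1.061 > 1 and Σzᵢ/Kᵢ = 1.276 > 1, so g(0) = 0.061 > 0 and g(1) = -0.276 < 0.
Iterate (Newton) starting at β = 0.5:
  β = 0.500: g = -0.0505, g' = -0.266 → β = 0.310
  β = 0.310: g = -0.0044, g' = -0.225 → β = 0.290
Converged at β = 0.290.
Compositions from xᵢ = zᵢ/(1+β(Kᵢ−1)), yᵢ = Kᵢxᵢ:
  chloroform: x = 0.294, y = 0.446
  THF: x = 0.149, y = 0.209
  MEK: x = 0.312, y = 0.250
  n-heptane: x = 0.100, y = 0.054
  n-octane: x = 0.145, y = 0.041

y_THF = 0.209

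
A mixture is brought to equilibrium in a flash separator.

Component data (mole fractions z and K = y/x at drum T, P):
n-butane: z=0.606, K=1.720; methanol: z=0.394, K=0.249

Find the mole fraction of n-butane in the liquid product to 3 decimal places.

x_n-butane = 0.511

Let ψ = V/F and solve Σ zᵢ(Kᵢ−1)/(1+ψ(Kᵢ−1)) = 0.
Check two-phase: ΣzᵢKᵢ = 1.140 > 1 and Σzᵢ/Kᵢ = 1.935 > 1, so g(0) = 0.140 > 0 and g(1) = -0.935 < 0.
Binary case is linear: z₁(K₁−1)(1+ψ(K₂−1)) + z₂(K₂−1)(1+ψ(K₁−1)) = 0
⇒ ψ = [z₁(K₁−1)+z₂(K₂−1)] / [−(K₁−1)(K₂−1)] = 0.1404/0.5407 = 0.260
Compositions from xᵢ = zᵢ/(1+ψ(Kᵢ−1)), yᵢ = Kᵢxᵢ:
  n-butane: x = 0.511, y = 0.878
  methanol: x = 0.489, y = 0.122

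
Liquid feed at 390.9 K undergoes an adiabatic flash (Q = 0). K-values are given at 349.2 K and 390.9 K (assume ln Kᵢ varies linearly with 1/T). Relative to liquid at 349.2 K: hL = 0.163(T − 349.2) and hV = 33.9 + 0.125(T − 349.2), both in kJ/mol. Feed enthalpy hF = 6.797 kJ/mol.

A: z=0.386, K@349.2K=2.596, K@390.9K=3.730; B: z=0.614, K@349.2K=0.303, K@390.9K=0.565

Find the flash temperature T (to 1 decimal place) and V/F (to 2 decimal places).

Adiabatic flash: solve Rachford–Rice at each trial T, then check hF = ψ·hV(T) + (1−ψ)·hL(T).
  T = 349.2 K: K = (2.596, 0.303), RR gives ψ = 0.169, H_out = 5.732 kJ/mol
  T = 390.9 K: K = (3.730, 0.565), RR gives ψ = 0.662, H_out = 28.204 kJ/mol
  T = 370.0 K: K = (3.142, 0.421), RR gives ψ = 0.380, H_out = 15.965 kJ/mol
  T = 359.6 K: K = (2.864, 0.359), RR gives ψ = 0.273, H_out = 10.828 kJ/mol
  T = 354.4 K: K = (2.729, 0.330), RR gives ψ = 0.221, H_out = 8.297 kJ/mol
  T = 351.8 K: K = (2.662, 0.316), RR gives ψ = 0.195, H_out = 7.022 kJ/mol
  T = 350.5 K: K = (2.629, 0.310), RR gives ψ = 0.182, H_out = 6.379 kJ/mol
Linear interpolation between T = 350.5 (H_out = 6.379) and T = 351.8 (H_out = 7.022) on hF = 6.797 gives T ≈ 351.3 K, at which ψ = 0.19.

T = 351.3 K, V/F = 0.19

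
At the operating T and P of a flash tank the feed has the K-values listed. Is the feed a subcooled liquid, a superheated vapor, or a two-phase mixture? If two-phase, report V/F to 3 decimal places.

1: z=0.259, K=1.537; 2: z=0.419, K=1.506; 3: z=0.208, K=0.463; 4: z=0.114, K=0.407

two-phase, V/F = 0.594

ΣzᵢKᵢ = 1.172; Σzᵢ/Kᵢ = 1.176.
Both exceed 1, so a two-phase solution exists.
Let ψ = V/F and solve Σ zᵢ(Kᵢ−1)/(1+ψ(Kᵢ−1)) = 0.
Iterate (Newton) starting at ψ = 0.33:
  ψ = 0.330: g = 0.0800, g' = -0.283 → ψ = 0.613
  ψ = 0.613: g = -0.0061, g' = -0.337 → ψ = 0.594
Converged at ψ = 0.594.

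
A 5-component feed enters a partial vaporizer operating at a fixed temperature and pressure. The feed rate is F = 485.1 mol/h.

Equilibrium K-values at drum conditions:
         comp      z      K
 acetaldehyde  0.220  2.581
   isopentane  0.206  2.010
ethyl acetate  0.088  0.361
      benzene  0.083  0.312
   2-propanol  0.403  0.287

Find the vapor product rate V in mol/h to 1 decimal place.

V = 80.8 mol/h

Material balance + equilibrium reduce to Σ zᵢ(Kᵢ−1)/(1+V/F(Kᵢ−1)) = 0.
Check two-phase: ΣzᵢKᵢ = 1.155 > 1 and Σzᵢ/Kᵢ = 2.102 > 1, so g(0) = 0.155 > 0 and g(1) = -1.102 < 0.
Newton iteration, V/F⁰ = 0.7:
  V/F = 0.700: g = -0.4986, g' = -1.276 → V/F = 0.309
  V/F = 0.309: g = -0.1192, g' = -0.826 → V/F = 0.165
  V/F = 0.165: g = 0.0011, g' = -0.858 → V/F = 0.166
Converged at V/F = 0.166.
Then V = V/F·F = 0.1665·485.1 = 80.8 mol/h and L = F − V = 404.3 mol/h.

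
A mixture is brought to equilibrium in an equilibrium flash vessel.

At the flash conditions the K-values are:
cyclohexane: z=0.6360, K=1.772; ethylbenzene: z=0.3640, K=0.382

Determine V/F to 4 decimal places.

Rachford–Rice: g(V/F) = Σ zᵢ(Kᵢ−1)/(1+V/F(Kᵢ−1)) = 0.
Check two-phase: ΣzᵢKᵢ = 1.2660 > 1 and Σzᵢ/Kᵢ = 1.3118 > 1, so g(0) = 0.2660 > 0 and g(1) = -0.3118 < 0.
Newton iteration, V/F⁰ = 0.36:
  V/F = 0.3600: g = 0.09489, g' = -0.4621 → V/F = 0.5654
  V/F = 0.5654: g = -0.00395, g' = -0.5121 → V/F = 0.5576
Converged at V/F = 0.5576.

V/F = 0.5576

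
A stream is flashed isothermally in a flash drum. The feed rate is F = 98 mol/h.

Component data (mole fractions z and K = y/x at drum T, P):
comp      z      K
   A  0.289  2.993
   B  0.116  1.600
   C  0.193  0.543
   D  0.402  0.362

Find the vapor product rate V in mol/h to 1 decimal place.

Let β = V/F and solve Σ zᵢ(Kᵢ−1)/(1+β(Kᵢ−1)) = 0.
Check two-phase: ΣzᵢKᵢ = 1.301 > 1 and Σzᵢ/Kᵢ = 1.635 > 1, so g(0) = 0.301 > 0 and g(1) = -0.635 < 0.
Newton iteration, β⁰ = 0.5:
  β = 0.500: g = -0.1489, g' = -0.733 → β = 0.297
  β = 0.297: g = 0.0025, g' = -0.786 → β = 0.300
Converged at β = 0.300.
Then V = β·F = 0.3001·98 = 29.4 mol/h and L = F − V = 68.6 mol/h.

V = 29.4 mol/h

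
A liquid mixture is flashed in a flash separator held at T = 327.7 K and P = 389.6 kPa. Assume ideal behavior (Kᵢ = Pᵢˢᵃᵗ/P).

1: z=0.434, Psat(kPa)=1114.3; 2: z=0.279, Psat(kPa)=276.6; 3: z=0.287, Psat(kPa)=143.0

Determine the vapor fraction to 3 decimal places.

ψ = 0.586

Raoult's law: Kᵢ = Pᵢˢᵃᵗ/P = Pᵢˢᵃᵗ/389.6.
  K_1 = 1114.3/389.6 = 2.86011, K_2 = 276.6/389.6 = 0.70996, K_3 = 143.0/389.6 = 0.36704
Rachford–Rice: g(ψ) = Σ zᵢ(Kᵢ−1)/(1+ψ(Kᵢ−1)) = 0.
Feasibility: ΣzᵢKᵢ = 1.545, Σzᵢ/Kᵢ = 1.327 — both > 1, two phases present.
Iterate (Newton) starting at ψ = 0.68:
  ψ = 0.680: g = -0.0633, g' = -0.684 → ψ = 0.587
  ψ = 0.587: g = -0.0009, g' = -0.668 → ψ = 0.586
Converged at ψ = 0.586.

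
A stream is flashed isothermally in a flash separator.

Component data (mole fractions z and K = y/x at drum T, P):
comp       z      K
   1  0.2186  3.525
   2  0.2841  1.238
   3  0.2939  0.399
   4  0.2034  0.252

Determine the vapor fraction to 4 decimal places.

Newton iteration, ψ⁰ = 0.5:
  ψ = 0.5000: g = -0.19117, g' = -0.7925 → ψ = 0.2588
  ψ = 0.2588: g = -0.00030, g' = -0.8479 → ψ = 0.2584
Converged at ψ = 0.2584.

ψ = 0.2584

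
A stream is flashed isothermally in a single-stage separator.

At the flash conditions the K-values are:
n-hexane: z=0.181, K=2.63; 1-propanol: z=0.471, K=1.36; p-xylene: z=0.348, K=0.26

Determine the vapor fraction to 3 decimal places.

Material balance + equilibrium reduce to Σ zᵢ(Kᵢ−1)/(1+ψ(Kᵢ−1)) = 0.
Feasibility: ΣzᵢKᵢ = 1.207, Σzᵢ/Kᵢ = 1.754 — both > 1, two phases present.
Newton–Raphson from ψ = 0.5:
  ψ = 0.500: g = -0.1025, g' = -0.670 → ψ = 0.347
  ψ = 0.347: g = -0.0073, g' = -0.589 → ψ = 0.335
Converged at ψ = 0.335.

ψ = 0.335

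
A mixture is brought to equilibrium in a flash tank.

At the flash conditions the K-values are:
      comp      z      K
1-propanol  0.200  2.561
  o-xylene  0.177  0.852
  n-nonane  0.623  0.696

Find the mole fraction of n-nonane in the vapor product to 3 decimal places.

Material balance + equilibrium reduce to Σ zᵢ(Kᵢ−1)/(1+V/F(Kᵢ−1)) = 0.
Feasibility: ΣzᵢKᵢ = 1.097, Σzᵢ/Kᵢ = 1.181 — both > 1, two phases present.
Newton iteration, V/F⁰ = 0.5:
  V/F = 0.500: g = -0.0763, g' = -0.238 → V/F = 0.180
  V/F = 0.180: g = 0.0165, g' = -0.366 → V/F = 0.225
  V/F = 0.225: g = 0.0007, g' = -0.337 → V/F = 0.227
Converged at V/F = 0.227.
Compositions from xᵢ = zᵢ/(1+V/F(Kᵢ−1)), yᵢ = Kᵢxᵢ:
  1-propanol: x = 0.148, y = 0.378
  o-xylene: x = 0.183, y = 0.156
  n-nonane: x = 0.669, y = 0.466

y_n-nonane = 0.466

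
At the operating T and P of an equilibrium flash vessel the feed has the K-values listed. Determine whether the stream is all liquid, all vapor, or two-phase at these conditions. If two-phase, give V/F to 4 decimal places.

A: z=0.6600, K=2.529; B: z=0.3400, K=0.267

two-phase, V/F = 0.6780

ΣzᵢKᵢ = 1.7599; Σzᵢ/Kᵢ = 1.5344.
Both exceed 1, so a two-phase solution exists.
Material balance + equilibrium reduce to Σ zᵢ(Kᵢ−1)/(1+ψ(Kᵢ−1)) = 0.
Binary case is linear: z₁(K₁−1)(1+ψ(K₂−1)) + z₂(K₂−1)(1+ψ(K₁−1)) = 0
⇒ ψ = [z₁(K₁−1)+z₂(K₂−1)] / [−(K₁−1)(K₂−1)] = 0.75992/1.12076 = 0.6780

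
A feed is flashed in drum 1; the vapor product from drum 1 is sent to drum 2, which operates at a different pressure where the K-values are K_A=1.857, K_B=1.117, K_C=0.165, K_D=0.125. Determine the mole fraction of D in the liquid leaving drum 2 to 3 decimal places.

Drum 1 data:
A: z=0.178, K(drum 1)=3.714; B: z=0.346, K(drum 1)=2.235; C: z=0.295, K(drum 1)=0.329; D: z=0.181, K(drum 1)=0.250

Drum 1:
Let ψ₁ = V/F and solve Σ zᵢ(Kᵢ−1)/(1+ψ₁(Kᵢ−1)) = 0.
Check two-phase: ΣzᵢKᵢ = 1.577 > 1 and Σzᵢ/Kᵢ = 1.823 > 1, so g(0) = 0.577 > 0 and g(1) = -0.823 < 0.
Newton iteration, ψ₁⁰ = 0.5:
  ψ₁ = 0.500: g = -0.0459, g' = -0.999 → ψ₁ = 0.454
Converged at ψ₁ = 0.454.
Drum-1 compositions:
  A: x = 0.080, y = 0.296
  B: x = 0.222, y = 0.496
  C: x = 0.424, y = 0.140
  D: x = 0.274, y = 0.069
Drum-2 feed = drum-1 vapor: z₂ = (0.2963, 0.4956, 0.1395, 0.0686).
Drum 2:
Material balance + equilibrium reduce to Σ zᵢ(Kᵢ−1)/(1+ψ₂(Kᵢ−1)) = 0.
g(0) = ΣzᵢKᵢ − 1 = 0.135 and g(1) = 1 − Σzᵢ/Kᵢ = -0.998, so a root lies in (0, 1).
Newton iteration, ψ₂⁰ = 0.44:
  ψ₂ = 0.440: g = -0.0422, g' = -0.503 → ψ₂ = 0.356
  ψ₂ = 0.356: g = -0.0027, g' = -0.442 → ψ₂ = 0.350
Converged at ψ₂ = 0.350.
  A: x = 0.228, y = 0.423
  B: x = 0.476, y = 0.532
  C: x = 0.197, y = 0.033
  D: x = 0.099, y = 0.012

x_D (drum 2) = 0.099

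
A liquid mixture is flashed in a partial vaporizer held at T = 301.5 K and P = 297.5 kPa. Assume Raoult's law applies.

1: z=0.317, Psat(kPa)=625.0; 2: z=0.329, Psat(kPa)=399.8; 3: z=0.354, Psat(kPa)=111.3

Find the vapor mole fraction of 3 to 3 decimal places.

Raoult's law: Kᵢ = Pᵢˢᵃᵗ/P = Pᵢˢᵃᵗ/297.5.
  K_1 = 625.0/297.5 = 2.10084, K_2 = 399.8/297.5 = 1.34387, K_3 = 111.3/297.5 = 0.37412
Let ψ = V/F and solve Σ zᵢ(Kᵢ−1)/(1+ψ(Kᵢ−1)) = 0.
g(0) = ΣzᵢKᵢ − 1 = 0.241 and g(1) = 1 − Σzᵢ/Kᵢ = -0.342, so a root lies in (0, 1).
Iterate (Newton) starting at ψ = 0.57:
  ψ = 0.570: g = -0.0354, g' = -0.507 → ψ = 0.500
  ψ = 0.500: g = -0.0009, g' = -0.482 → ψ = 0.498
Converged at ψ = 0.498.
Compositions from xᵢ = zᵢ/(1+ψ(Kᵢ−1)), yᵢ = Kᵢxᵢ:
  1: x = 0.205, y = 0.430
  2: x = 0.281, y = 0.377
  3: x = 0.514, y = 0.192

y_3 = 0.192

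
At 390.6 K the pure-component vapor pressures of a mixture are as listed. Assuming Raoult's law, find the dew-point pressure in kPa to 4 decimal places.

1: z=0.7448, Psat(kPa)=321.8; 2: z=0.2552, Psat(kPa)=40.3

At the dew point ψ → 1, so Σzᵢ/Kᵢ = 1 with Kᵢ = Pᵢˢᵃᵗ/P ⇒ 1/P = Σzᵢ/Pᵢˢᵃᵗ.
1/P = 0.7448/321.8 + 0.2552/40.3 = 0.0086470 ⇒ P = 115.6472 kPa

Pdew = 115.6472 kPa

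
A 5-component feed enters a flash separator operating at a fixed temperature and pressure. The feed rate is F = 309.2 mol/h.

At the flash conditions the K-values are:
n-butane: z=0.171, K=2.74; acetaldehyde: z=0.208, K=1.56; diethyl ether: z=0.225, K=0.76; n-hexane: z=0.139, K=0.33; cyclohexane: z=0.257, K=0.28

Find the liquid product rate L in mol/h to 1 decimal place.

L = 274.0 mol/h

Material balance + equilibrium reduce to Σ zᵢ(Kᵢ−1)/(1+β(Kᵢ−1)) = 0.
Feasibility: ΣzᵢKᵢ = 1.082, Σzᵢ/Kᵢ = 1.831 — both > 1, two phases present.
Iterate (Newton) starting at β = 0.5:
  β = 0.500: g = -0.2404, g' = -0.671 → β = 0.142
  β = 0.142: g = -0.0182, g' = -0.644 → β = 0.113
  β = 0.113: g = 0.0003, g' = -0.664 → β = 0.114
Converged at β = 0.114.
Then V = β·F = 0.1138·309.2 = 35.2 mol/h and L = F − V = 274.0 mol/h.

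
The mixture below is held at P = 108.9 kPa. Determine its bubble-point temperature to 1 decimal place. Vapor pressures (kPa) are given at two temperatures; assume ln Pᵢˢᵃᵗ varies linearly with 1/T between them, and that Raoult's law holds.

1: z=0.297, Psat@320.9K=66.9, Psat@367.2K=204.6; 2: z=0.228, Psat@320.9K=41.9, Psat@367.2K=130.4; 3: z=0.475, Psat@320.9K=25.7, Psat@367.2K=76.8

T = 360.0 K

Bubble-point temperature: ΣzᵢPᵢˢᵃᵗ(T) = P. Interpolate ln Pᵢˢᵃᵗ = aᵢ + bᵢ/T.
  T = 320.9 K: ΣzᵢPᵢˢᵃᵗ = 41.63 kPa
  T = 367.2 K: ΣzᵢPᵢˢᵃᵗ = 126.98 kPa
  T = 344.0 K: ΣzᵢPᵢˢᵃᵗ = 75.39 kPa
  T = 355.6 K: ΣzᵢPᵢˢᵃᵗ = 98.68 kPa
  T = 361.4 K: ΣzᵢPᵢˢᵃᵗ = 112.16 kPa
  T = 358.5 K: ΣzᵢPᵢˢᵃᵗ = 105.26 kPa
Interpolating between 358.5 K and 361.4 K gives T ≈ 360.0 K.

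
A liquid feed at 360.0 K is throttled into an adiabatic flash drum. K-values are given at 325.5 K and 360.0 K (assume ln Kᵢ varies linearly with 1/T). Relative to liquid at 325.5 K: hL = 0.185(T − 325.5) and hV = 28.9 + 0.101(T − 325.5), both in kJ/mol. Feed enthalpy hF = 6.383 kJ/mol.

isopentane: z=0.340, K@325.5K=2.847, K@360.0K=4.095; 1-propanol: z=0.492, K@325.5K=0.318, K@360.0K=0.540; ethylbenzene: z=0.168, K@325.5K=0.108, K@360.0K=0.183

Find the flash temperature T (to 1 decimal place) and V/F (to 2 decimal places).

T = 333.5 K, V/F = 0.17

Adiabatic flash: solve Rachford–Rice at each trial T, then check hF = ψ·hV(T) + (1−ψ)·hL(T).
  T = 325.5 K: K = (2.847, 0.318, 0.108), RR gives ψ = 0.104, H_out = 3.016 kJ/mol
  T = 360.0 K: K = (4.095, 0.540, 0.183), RR gives ψ = 0.390, H_out = 16.512 kJ/mol
  T = 342.8 K: K = (3.448, 0.420, 0.143), RR gives ψ = 0.249, H_out = 10.048 kJ/mol
  T = 334.1 K: K = (3.139, 0.367, 0.124), RR gives ψ = 0.179, H_out = 6.634 kJ/mol
  T = 329.8 K: K = (2.991, 0.342, 0.116), RR gives ψ = 0.143, H_out = 4.865 kJ/mol
  T = 332.0 K: K = (3.066, 0.354, 0.120), RR gives ψ = 0.161, H_out = 5.779 kJ/mol
Linear interpolation between T = 332.0 (H_out = 5.779) and T = 334.1 (H_out = 6.634) on hF = 6.383 gives T ≈ 333.5 K, at which ψ = 0.17.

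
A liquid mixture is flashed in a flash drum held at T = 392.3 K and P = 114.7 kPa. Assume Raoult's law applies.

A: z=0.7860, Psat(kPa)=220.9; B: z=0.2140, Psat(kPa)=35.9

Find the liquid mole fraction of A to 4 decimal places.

Raoult's law: Kᵢ = Pᵢˢᵃᵗ/P = Pᵢˢᵃᵗ/114.7.
  K_A = 220.9/114.7 = 1.925894, K_B = 35.9/114.7 = 0.312990
Let ψ = V/F and solve Σ zᵢ(Kᵢ−1)/(1+ψ(Kᵢ−1)) = 0.
Feasibility: ΣzᵢKᵢ = 1.5807, Σzᵢ/Kᵢ = 1.0918 — both > 1, two phases present.
Binary case is linear: z₁(K₁−1)(1+ψ(K₂−1)) + z₂(K₂−1)(1+ψ(K₁−1)) = 0
⇒ ψ = [z₁(K₁−1)+z₂(K₂−1)] / [−(K₁−1)(K₂−1)] = 0.58073/0.63610 = 0.9130
Compositions from xᵢ = zᵢ/(1+ψ(Kᵢ−1)), yᵢ = Kᵢxᵢ:
  A: x = 0.4259, y = 0.8203
  B: x = 0.5741, y = 0.1797

x_A = 0.4259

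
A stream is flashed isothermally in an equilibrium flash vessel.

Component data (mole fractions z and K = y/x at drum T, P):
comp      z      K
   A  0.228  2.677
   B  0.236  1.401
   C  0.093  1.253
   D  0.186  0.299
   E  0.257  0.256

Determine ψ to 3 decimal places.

ψ = 0.228

Material balance + equilibrium reduce to Σ zᵢ(Kᵢ−1)/(1+ψ(Kᵢ−1)) = 0.
Check two-phase: ΣzᵢKᵢ = 1.179 > 1 and Σzᵢ/Kᵢ = 1.954 > 1, so g(0) = 0.179 > 0 and g(1) = -0.954 < 0.
Newton iteration, ψ⁰ = 0.5:
  ψ = 0.500: g = -0.1975, g' = -0.798 → ψ = 0.252
  ψ = 0.252: g = -0.0172, g' = -0.704 → ψ = 0.228
Converged at ψ = 0.228.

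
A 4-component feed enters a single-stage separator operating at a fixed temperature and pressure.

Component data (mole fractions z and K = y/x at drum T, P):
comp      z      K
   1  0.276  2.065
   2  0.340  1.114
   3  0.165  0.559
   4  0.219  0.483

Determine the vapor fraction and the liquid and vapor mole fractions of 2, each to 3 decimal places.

Let ψ = V/F and solve Σ zᵢ(Kᵢ−1)/(1+ψ(Kᵢ−1)) = 0.
g(0) = ΣzᵢKᵢ − 1 = 0.147 and g(1) = 1 − Σzᵢ/Kᵢ = -0.187, so a root lies in (0, 1).
Iterate (Newton) starting at ψ = 0.5:
  ψ = 0.500: g = -0.0176, g' = -0.297 → ψ = 0.441
Converged at ψ = 0.441.
Compositions from xᵢ = zᵢ/(1+ψ(Kᵢ−1)), yᵢ = Kᵢxᵢ:
  1: x = 0.188, y = 0.388
  2: x = 0.324, y = 0.361
  3: x = 0.205, y = 0.114
  4: x = 0.284, y = 0.137

ψ = 0.441, x_2 = 0.324, y_2 = 0.361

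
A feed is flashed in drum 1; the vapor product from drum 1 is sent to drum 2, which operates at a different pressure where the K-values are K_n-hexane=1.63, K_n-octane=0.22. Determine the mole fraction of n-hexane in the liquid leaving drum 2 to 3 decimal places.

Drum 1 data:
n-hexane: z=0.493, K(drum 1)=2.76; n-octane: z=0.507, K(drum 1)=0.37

x_n-hexane (drum 2) = 0.553

Drum 1:
Material balance + equilibrium reduce to Σ zᵢ(Kᵢ−1)/(1+ψ₁(Kᵢ−1)) = 0.
Feasibility: ΣzᵢKᵢ = 1.548, Σzᵢ/Kᵢ = 1.549 — both > 1, two phases present.
Binary case is linear: z₁(K₁−1)(1+ψ₁(K₂−1)) + z₂(K₂−1)(1+ψ₁(K₁−1)) = 0
⇒ ψ₁ = [z₁(K₁−1)+z₂(K₂−1)] / [−(K₁−1)(K₂−1)] = 0.5483/1.1088 = 0.494
Drum-1 compositions:
  n-hexane: x = 0.264, y = 0.728
  n-octane: x = 0.736, y = 0.272
Drum-2 feed = drum-1 vapor: z₂ = (0.7275, 0.2725).
Drum 2:
Let ψ₂ = V/F and solve Σ zᵢ(Kᵢ−1)/(1+ψ₂(Kᵢ−1)) = 0.
Feasibility: ΣzᵢKᵢ = 1.246, Σzᵢ/Kᵢ = 1.685 — both > 1, two phases present.
Binary case is linear: z₁(K₁−1)(1+ψ₂(K₂−1)) + z₂(K₂−1)(1+ψ₂(K₁−1)) = 0
⇒ ψ₂ = [z₁(K₁−1)+z₂(K₂−1)] / [−(K₁−1)(K₂−1)] = 0.2458/0.4914 = 0.500
  n-hexane: x = 0.553, y = 0.902
  n-octane: x = 0.447, y = 0.098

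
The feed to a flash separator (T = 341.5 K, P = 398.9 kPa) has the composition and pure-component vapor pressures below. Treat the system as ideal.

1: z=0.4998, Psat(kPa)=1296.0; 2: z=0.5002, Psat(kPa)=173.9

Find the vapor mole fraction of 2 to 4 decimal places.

y_2 = 0.3485

Raoult's law: Kᵢ = Pᵢˢᵃᵗ/P = Pᵢˢᵃᵗ/398.9.
  K_1 = 1296.0/398.9 = 3.248935, K_2 = 173.9/398.9 = 0.435949
Material balance + equilibrium reduce to Σ zᵢ(Kᵢ−1)/(1+β(Kᵢ−1)) = 0.
Check two-phase: ΣzᵢKᵢ = 1.8419 > 1 and Σzᵢ/Kᵢ = 1.3012 > 1, so g(0) = 0.8419 > 0 and g(1) = -0.3012 < 0.
Binary case is linear: z₁(K₁−1)(1+β(K₂−1)) + z₂(K₂−1)(1+β(K₁−1)) = 0
⇒ β = [z₁(K₁−1)+z₂(K₂−1)] / [−(K₁−1)(K₂−1)] = 0.84188/1.26851 = 0.6637
Compositions from xᵢ = zᵢ/(1+β(Kᵢ−1)), yᵢ = Kᵢxᵢ:
  1: x = 0.2005, y = 0.6515
  2: x = 0.7995, y = 0.3485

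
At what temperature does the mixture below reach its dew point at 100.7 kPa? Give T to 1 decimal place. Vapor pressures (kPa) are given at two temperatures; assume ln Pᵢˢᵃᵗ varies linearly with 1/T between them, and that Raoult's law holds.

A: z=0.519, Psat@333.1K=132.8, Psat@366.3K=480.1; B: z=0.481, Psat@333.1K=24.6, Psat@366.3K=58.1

Dew-point temperature: Σzᵢ·P/Pᵢˢᵃᵗ(T) = 1. Interpolate ln Pᵢˢᵃᵗ = aᵢ + bᵢ/T.
  T = 333.1 K: ΣzᵢP/Pᵢˢᵃᵗ = 2.3625
  T = 366.3 K: ΣzᵢP/Pᵢˢᵃᵗ = 0.9425
  T = 349.7 K: ΣzᵢP/Pᵢˢᵃᵗ = 1.4561
  T = 358.0 K: ΣzᵢP/Pᵢˢᵃᵗ = 1.1650
  T = 362.1 K: ΣzᵢP/Pᵢˢᵃᵗ = 1.0478
  T = 364.2 K: ΣzᵢP/Pᵢˢᵃᵗ = 0.9934
Interpolating between 362.1 K and 364.2 K gives T ≈ 363.9 K.

T = 363.9 K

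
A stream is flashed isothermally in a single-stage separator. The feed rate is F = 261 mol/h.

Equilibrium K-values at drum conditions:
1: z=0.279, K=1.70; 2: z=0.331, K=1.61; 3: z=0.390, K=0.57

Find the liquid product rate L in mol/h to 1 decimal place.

L = 47.3 mol/h

Let ψ = V/F and solve Σ zᵢ(Kᵢ−1)/(1+ψ(Kᵢ−1)) = 0.
Check two-phase: ΣzᵢKᵢ = 1.230 > 1 and Σzᵢ/Kᵢ = 1.054 > 1, so g(0) = 0.230 > 0 and g(1) = -0.054 < 0.
Iterate (Newton) starting at ψ = 0.5:
  ψ = 0.500: g = 0.0858, g' = -0.264 → ψ = 0.824
  ψ = 0.824: g = -0.0016, g' = -0.283 → ψ = 0.819
Converged at ψ = 0.819.
Then V = ψ·F = 0.8187·261 = 213.7 mol/h and L = F − V = 47.3 mol/h.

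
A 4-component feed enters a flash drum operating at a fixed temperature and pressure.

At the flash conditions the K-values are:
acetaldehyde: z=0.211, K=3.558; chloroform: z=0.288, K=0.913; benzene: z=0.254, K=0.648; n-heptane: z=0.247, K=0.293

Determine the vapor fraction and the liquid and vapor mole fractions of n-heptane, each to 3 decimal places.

Newton–Raphson from ψ = 0.5:
  ψ = 0.500: g = -0.1680, g' = -0.610 → ψ = 0.225
  ψ = 0.225: g = 0.0126, g' = -0.771 → ψ = 0.241
Converged at ψ = 0.241.
Compositions from xᵢ = zᵢ/(1+ψ(Kᵢ−1)), yᵢ = Kᵢxᵢ:
  acetaldehyde: x = 0.130, y = 0.464
  chloroform: x = 0.294, y = 0.269
  benzene: x = 0.278, y = 0.180
  n-heptane: x = 0.298, y = 0.087

ψ = 0.241, x_n-heptane = 0.298, y_n-heptane = 0.087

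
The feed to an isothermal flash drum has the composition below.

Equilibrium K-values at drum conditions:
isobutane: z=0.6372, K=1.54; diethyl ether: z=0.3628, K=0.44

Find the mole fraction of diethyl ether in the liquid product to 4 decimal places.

x_diethyl ether = 0.4909

Let ψ = V/F and solve Σ zᵢ(Kᵢ−1)/(1+ψ(Kᵢ−1)) = 0.
g(0) = ΣzᵢKᵢ − 1 = 0.1409 and g(1) = 1 − Σzᵢ/Kᵢ = -0.2383, so a root lies in (0, 1).
Binary case is linear: z₁(K₁−1)(1+ψ(K₂−1)) + z₂(K₂−1)(1+ψ(K₁−1)) = 0
⇒ ψ = [z₁(K₁−1)+z₂(K₂−1)] / [−(K₁−1)(K₂−1)] = 0.14092/0.30240 = 0.4660
Compositions from xᵢ = zᵢ/(1+ψ(Kᵢ−1)), yᵢ = Kᵢxᵢ:
  isobutane: x = 0.5091, y = 0.7840
  diethyl ether: x = 0.4909, y = 0.2160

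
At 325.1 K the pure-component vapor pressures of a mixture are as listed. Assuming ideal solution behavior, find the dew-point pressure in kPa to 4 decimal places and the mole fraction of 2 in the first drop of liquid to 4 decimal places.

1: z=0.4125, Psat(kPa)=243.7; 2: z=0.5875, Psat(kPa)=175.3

At the dew point ψ → 1, so Σzᵢ/Kᵢ = 1 with Kᵢ = Pᵢˢᵃᵗ/P ⇒ 1/P = Σzᵢ/Pᵢˢᵃᵗ.
1/P = 0.4125/243.7 + 0.5875/175.3 = 0.0050441 ⇒ P = 198.2533 kPa
xᵢ = zᵢP/Pᵢˢᵃᵗ ⇒ x_2 = 0.5875·198.2533/175.3 = 0.6644

Pdew = 198.2533 kPa, x_2 = 0.6644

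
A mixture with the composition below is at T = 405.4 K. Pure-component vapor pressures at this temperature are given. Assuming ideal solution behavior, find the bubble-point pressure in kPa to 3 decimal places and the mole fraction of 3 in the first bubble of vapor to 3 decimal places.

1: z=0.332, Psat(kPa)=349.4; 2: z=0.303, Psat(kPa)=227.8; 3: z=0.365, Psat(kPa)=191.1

Pbub = 254.776 kPa, y_3 = 0.274

At the bubble point ψ → 0, so ΣzᵢKᵢ = 1 with Kᵢ = Pᵢˢᵃᵗ/P ⇒ P = ΣzᵢPᵢˢᵃᵗ.
P = 0.332·349.4 + 0.303·227.8 + 0.365·191.1 = 254.776 kPa
yᵢ = zᵢPᵢˢᵃᵗ/P ⇒ y_3 = 0.365·191.1/254.776 = 0.274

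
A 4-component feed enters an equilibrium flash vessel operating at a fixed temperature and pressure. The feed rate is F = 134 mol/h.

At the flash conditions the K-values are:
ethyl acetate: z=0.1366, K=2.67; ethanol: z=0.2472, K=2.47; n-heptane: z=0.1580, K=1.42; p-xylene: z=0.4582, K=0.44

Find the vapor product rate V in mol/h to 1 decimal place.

Material balance + equilibrium reduce to Σ zᵢ(Kᵢ−1)/(1+ψ(Kᵢ−1)) = 0.
Check two-phase: ΣzᵢKᵢ = 1.4013 > 1 and Σzᵢ/Kᵢ = 1.3039 > 1, so g(0) = 0.4013 > 0 and g(1) = -0.3039 < 0.
Newton–Raphson from ψ = 0.51:
  ψ = 0.5100: g = 0.02636, g' = -0.5860 → ψ = 0.5550
Converged at ψ = 0.5550.
Then V = ψ·F = 0.5550·134 = 74.4 mol/h and L = F − V = 59.6 mol/h.

V = 74.4 mol/h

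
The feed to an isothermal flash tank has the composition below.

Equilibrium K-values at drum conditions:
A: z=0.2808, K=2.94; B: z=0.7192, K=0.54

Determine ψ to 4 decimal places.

Let ψ = V/F and solve Σ zᵢ(Kᵢ−1)/(1+ψ(Kᵢ−1)) = 0.
Feasibility: ΣzᵢKᵢ = 1.2139, Σzᵢ/Kᵢ = 1.4274 — both > 1, two phases present.
Iterate (Newton) starting at ψ = 0.5:
  ψ = 0.5000: g = -0.15313, g' = -0.5290 → ψ = 0.2105
  ψ = 0.2105: g = 0.02048, g' = -0.7193 → ψ = 0.2390
  ψ = 0.2390: g = 0.00049, g' = -0.6854 → ψ = 0.2397
Converged at ψ = 0.2397.

ψ = 0.2397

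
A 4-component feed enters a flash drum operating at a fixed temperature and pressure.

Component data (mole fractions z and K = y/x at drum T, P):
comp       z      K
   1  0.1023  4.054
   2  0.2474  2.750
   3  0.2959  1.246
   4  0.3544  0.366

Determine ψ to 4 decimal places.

ψ = 0.6324

Material balance + equilibrium reduce to Σ zᵢ(Kᵢ−1)/(1+ψ(Kᵢ−1)) = 0.
g(0) = ΣzᵢKᵢ − 1 = 0.5935 and g(1) = 1 − Σzᵢ/Kᵢ = -0.3210, so a root lies in (0, 1).
Newton–Raphson from ψ = 0.66:
  ψ = 0.6600: g = -0.01923, g' = -0.7025 → ψ = 0.6326
  ψ = 0.6326: g = -0.00015, g' = -0.6922 → ψ = 0.6324
Converged at ψ = 0.6324.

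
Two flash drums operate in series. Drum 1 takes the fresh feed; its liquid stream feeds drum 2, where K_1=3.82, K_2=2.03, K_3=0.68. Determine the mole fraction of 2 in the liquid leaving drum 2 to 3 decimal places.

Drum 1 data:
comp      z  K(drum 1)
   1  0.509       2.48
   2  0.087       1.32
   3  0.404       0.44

x_2 (drum 2) = 0.042

Drum 1:
Let ψ₁ = V/F and solve Σ zᵢ(Kᵢ−1)/(1+ψ₁(Kᵢ−1)) = 0.
Feasibility: ΣzᵢKᵢ = 1.555, Σzᵢ/Kᵢ = 1.189 — both > 1, two phases present.
Newton–Raphson from ψ₁ = 0.5:
  ψ₁ = 0.500: g = 0.1427, g' = -0.619 → ψ₁ = 0.730
  ψ₁ = 0.730: g = 0.0017, g' = -0.626 → ψ₁ = 0.733
Converged at ψ₁ = 0.733.
Drum-1 compositions:
  1: x = 0.244, y = 0.605
  2: x = 0.070, y = 0.093
  3: x = 0.685, y = 0.302
Drum-2 feed = drum-1 liquid: z₂ = (0.2441, 0.0705, 0.6854).
Drum 2:
Rachford–Rice: g(ψ₂) = Σ zᵢ(Kᵢ−1)/(1+ψ₂(Kᵢ−1)) = 0.
g(0) = ΣzᵢKᵢ − 1 = 0.542 and g(1) = 1 − Σzᵢ/Kᵢ = -0.107, so a root lies in (0, 1).
Newton iteration, ψ₂⁰ = 0.5:
  ψ₂ = 0.500: g = 0.0724, g' = -0.466 → ψ₂ = 0.655
  ψ₂ = 0.655: g = 0.0075, g' = -0.378 → ψ₂ = 0.675
Converged at ψ₂ = 0.675.
  1: x = 0.084, y = 0.321
  2: x = 0.042, y = 0.084
  3: x = 0.874, y = 0.595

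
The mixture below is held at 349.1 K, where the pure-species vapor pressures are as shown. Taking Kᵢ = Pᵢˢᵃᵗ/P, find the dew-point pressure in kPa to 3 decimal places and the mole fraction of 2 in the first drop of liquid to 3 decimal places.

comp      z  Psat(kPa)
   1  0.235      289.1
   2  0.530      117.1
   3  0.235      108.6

At the dew point ψ → 1, so Σzᵢ/Kᵢ = 1 with Kᵢ = Pᵢˢᵃᵗ/P ⇒ 1/P = Σzᵢ/Pᵢˢᵃᵗ.
1/P = 0.235/289.1 + 0.530/117.1 + 0.235/108.6 = 0.007503 ⇒ P = 133.283 kPa
xᵢ = zᵢP/Pᵢˢᵃᵗ ⇒ x_2 = 0.530·133.283/117.1 = 0.603

Pdew = 133.283 kPa, x_2 = 0.603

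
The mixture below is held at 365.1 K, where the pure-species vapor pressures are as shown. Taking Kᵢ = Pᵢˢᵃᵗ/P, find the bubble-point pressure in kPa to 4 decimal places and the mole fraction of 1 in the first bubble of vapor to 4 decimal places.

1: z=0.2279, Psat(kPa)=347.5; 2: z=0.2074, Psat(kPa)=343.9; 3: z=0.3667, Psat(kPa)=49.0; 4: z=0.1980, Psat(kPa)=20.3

At the bubble point ψ → 0, so ΣzᵢKᵢ = 1 with Kᵢ = Pᵢˢᵃᵗ/P ⇒ P = ΣzᵢPᵢˢᵃᵗ.
P = 0.2279·347.5 + 0.2074·343.9 + 0.3667·49.0 + 0.1980·20.3 = 172.5078 kPa
yᵢ = zᵢPᵢˢᵃᵗ/P ⇒ y_1 = 0.2279·347.5/172.5078 = 0.4591

Pbub = 172.5078 kPa, y_1 = 0.4591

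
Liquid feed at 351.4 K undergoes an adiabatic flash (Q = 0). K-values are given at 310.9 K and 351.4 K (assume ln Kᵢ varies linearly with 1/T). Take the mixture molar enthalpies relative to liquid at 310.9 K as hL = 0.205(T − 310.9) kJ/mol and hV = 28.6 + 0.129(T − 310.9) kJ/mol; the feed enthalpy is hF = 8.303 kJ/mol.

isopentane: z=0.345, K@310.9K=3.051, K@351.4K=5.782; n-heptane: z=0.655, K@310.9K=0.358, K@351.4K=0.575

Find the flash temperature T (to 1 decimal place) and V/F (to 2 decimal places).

T = 314.8 K, V/F = 0.26

Adiabatic flash: solve Rachford–Rice at each trial T, then check hF = ψ·hV(T) + (1−ψ)·hL(T).
  T = 310.9 K: K = (3.051, 0.358), RR gives ψ = 0.218, H_out = 6.236 kJ/mol
  T = 351.4 K: K = (5.782, 0.575), RR gives ψ = 0.675, H_out = 25.525 kJ/mol
  T = 331.1 K: K = (4.280, 0.460), RR gives ψ = 0.439, H_out = 16.029 kJ/mol
  T = 321.0 K: K = (3.633, 0.407), RR gives ψ = 0.333, H_out = 11.351 kJ/mol
  T = 315.9 K: K = (3.331, 0.382), RR gives ψ = 0.277, H_out = 8.851 kJ/mol
  T = 313.4 K: K = (3.189, 0.370), RR gives ψ = 0.248, H_out = 7.568 kJ/mol
  T = 314.6 K: K = (3.257, 0.376), RR gives ψ = 0.262, H_out = 8.189 kJ/mol
Linear interpolation between T = 314.6 (H_out = 8.189) and T = 315.9 (H_out = 8.851) on hF = 8.303 gives T ≈ 314.8 K, at which ψ = 0.26.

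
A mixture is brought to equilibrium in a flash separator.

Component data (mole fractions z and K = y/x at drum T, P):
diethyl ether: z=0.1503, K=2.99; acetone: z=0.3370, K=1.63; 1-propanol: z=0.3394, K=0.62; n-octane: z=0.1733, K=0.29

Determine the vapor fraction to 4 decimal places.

Material balance + equilibrium reduce to Σ zᵢ(Kᵢ−1)/(1+ψ(Kᵢ−1)) = 0.
Check two-phase: ΣzᵢKᵢ = 1.2594 > 1 and Σzᵢ/Kᵢ = 1.4020 > 1, so g(0) = 0.2594 > 0 and g(1) = -0.4020 < 0.
Iterate (Newton) starting at ψ = 0.38:
  ψ = 0.3800: g = 0.02237, g' = -0.5108 → ψ = 0.4238
  ψ = 0.4238: g = 0.00011, g' = -0.5069 → ψ = 0.4240
Converged at ψ = 0.4240.

ψ = 0.4240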